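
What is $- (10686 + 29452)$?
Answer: $-40138$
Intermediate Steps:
$- (10686 + 29452) = \left(-1\right) 40138 = -40138$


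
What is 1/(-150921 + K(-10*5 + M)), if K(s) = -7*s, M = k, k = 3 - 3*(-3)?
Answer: -1/150655 ≈ -6.6377e-6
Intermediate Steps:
k = 12 (k = 3 + 9 = 12)
M = 12
1/(-150921 + K(-10*5 + M)) = 1/(-150921 - 7*(-10*5 + 12)) = 1/(-150921 - 7*(-50 + 12)) = 1/(-150921 - 7*(-38)) = 1/(-150921 + 266) = 1/(-150655) = -1/150655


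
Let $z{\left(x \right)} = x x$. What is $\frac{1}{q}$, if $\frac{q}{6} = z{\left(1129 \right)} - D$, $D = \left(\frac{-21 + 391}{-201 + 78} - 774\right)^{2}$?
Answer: $\frac{5043}{20300073010} \approx 2.4842 \cdot 10^{-7}$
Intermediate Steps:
$z{\left(x \right)} = x^{2}$
$D = \frac{9134007184}{15129}$ ($D = \left(\frac{370}{-123} - 774\right)^{2} = \left(370 \left(- \frac{1}{123}\right) - 774\right)^{2} = \left(- \frac{370}{123} - 774\right)^{2} = \left(- \frac{95572}{123}\right)^{2} = \frac{9134007184}{15129} \approx 6.0374 \cdot 10^{5}$)
$q = \frac{20300073010}{5043}$ ($q = 6 \left(1129^{2} - \frac{9134007184}{15129}\right) = 6 \left(1274641 - \frac{9134007184}{15129}\right) = 6 \cdot \frac{10150036505}{15129} = \frac{20300073010}{5043} \approx 4.0254 \cdot 10^{6}$)
$\frac{1}{q} = \frac{1}{\frac{20300073010}{5043}} = \frac{5043}{20300073010}$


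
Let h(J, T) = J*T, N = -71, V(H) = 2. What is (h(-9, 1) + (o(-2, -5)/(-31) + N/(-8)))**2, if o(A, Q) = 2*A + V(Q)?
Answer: 225/61504 ≈ 0.0036583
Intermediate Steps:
o(A, Q) = 2 + 2*A (o(A, Q) = 2*A + 2 = 2 + 2*A)
(h(-9, 1) + (o(-2, -5)/(-31) + N/(-8)))**2 = (-9*1 + ((2 + 2*(-2))/(-31) - 71/(-8)))**2 = (-9 + ((2 - 4)*(-1/31) - 71*(-1/8)))**2 = (-9 + (-2*(-1/31) + 71/8))**2 = (-9 + (2/31 + 71/8))**2 = (-9 + 2217/248)**2 = (-15/248)**2 = 225/61504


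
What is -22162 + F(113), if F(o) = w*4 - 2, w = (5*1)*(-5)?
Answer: -22264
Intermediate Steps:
w = -25 (w = 5*(-5) = -25)
F(o) = -102 (F(o) = -25*4 - 2 = -100 - 2 = -102)
-22162 + F(113) = -22162 - 102 = -22264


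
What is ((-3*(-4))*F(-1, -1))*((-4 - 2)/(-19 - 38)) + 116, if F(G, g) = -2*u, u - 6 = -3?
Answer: 2060/19 ≈ 108.42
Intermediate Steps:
u = 3 (u = 6 - 3 = 3)
F(G, g) = -6 (F(G, g) = -2*3 = -6)
((-3*(-4))*F(-1, -1))*((-4 - 2)/(-19 - 38)) + 116 = (-3*(-4)*(-6))*((-4 - 2)/(-19 - 38)) + 116 = (12*(-6))*(-6/(-57)) + 116 = -(-432)*(-1)/57 + 116 = -72*2/19 + 116 = -144/19 + 116 = 2060/19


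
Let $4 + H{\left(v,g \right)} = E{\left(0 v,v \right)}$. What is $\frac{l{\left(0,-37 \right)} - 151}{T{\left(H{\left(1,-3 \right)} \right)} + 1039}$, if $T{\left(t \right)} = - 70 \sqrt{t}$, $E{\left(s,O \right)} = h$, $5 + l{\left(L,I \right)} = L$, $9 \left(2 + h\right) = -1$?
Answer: $- \frac{1458756}{9985189} - \frac{32760 i \sqrt{55}}{9985189} \approx -0.14609 - 0.024332 i$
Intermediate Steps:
$h = - \frac{19}{9}$ ($h = -2 + \frac{1}{9} \left(-1\right) = -2 - \frac{1}{9} = - \frac{19}{9} \approx -2.1111$)
$l{\left(L,I \right)} = -5 + L$
$E{\left(s,O \right)} = - \frac{19}{9}$
$H{\left(v,g \right)} = - \frac{55}{9}$ ($H{\left(v,g \right)} = -4 - \frac{19}{9} = - \frac{55}{9}$)
$\frac{l{\left(0,-37 \right)} - 151}{T{\left(H{\left(1,-3 \right)} \right)} + 1039} = \frac{\left(-5 + 0\right) - 151}{- 70 \sqrt{- \frac{55}{9}} + 1039} = \frac{-5 - 151}{- 70 \frac{i \sqrt{55}}{3} + 1039} = - \frac{156}{- \frac{70 i \sqrt{55}}{3} + 1039} = - \frac{156}{1039 - \frac{70 i \sqrt{55}}{3}}$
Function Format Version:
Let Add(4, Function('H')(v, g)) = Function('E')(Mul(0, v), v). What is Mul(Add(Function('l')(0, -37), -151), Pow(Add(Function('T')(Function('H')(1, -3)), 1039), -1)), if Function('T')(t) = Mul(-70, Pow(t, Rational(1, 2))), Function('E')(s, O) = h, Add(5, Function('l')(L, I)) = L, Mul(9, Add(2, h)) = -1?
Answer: Add(Rational(-1458756, 9985189), Mul(Rational(-32760, 9985189), I, Pow(55, Rational(1, 2)))) ≈ Add(-0.14609, Mul(-0.024332, I))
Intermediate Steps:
h = Rational(-19, 9) (h = Add(-2, Mul(Rational(1, 9), -1)) = Add(-2, Rational(-1, 9)) = Rational(-19, 9) ≈ -2.1111)
Function('l')(L, I) = Add(-5, L)
Function('E')(s, O) = Rational(-19, 9)
Function('H')(v, g) = Rational(-55, 9) (Function('H')(v, g) = Add(-4, Rational(-19, 9)) = Rational(-55, 9))
Mul(Add(Function('l')(0, -37), -151), Pow(Add(Function('T')(Function('H')(1, -3)), 1039), -1)) = Mul(Add(Add(-5, 0), -151), Pow(Add(Mul(-70, Pow(Rational(-55, 9), Rational(1, 2))), 1039), -1)) = Mul(Add(-5, -151), Pow(Add(Mul(-70, Mul(Rational(1, 3), I, Pow(55, Rational(1, 2)))), 1039), -1)) = Mul(-156, Pow(Add(Mul(Rational(-70, 3), I, Pow(55, Rational(1, 2))), 1039), -1)) = Mul(-156, Pow(Add(1039, Mul(Rational(-70, 3), I, Pow(55, Rational(1, 2)))), -1))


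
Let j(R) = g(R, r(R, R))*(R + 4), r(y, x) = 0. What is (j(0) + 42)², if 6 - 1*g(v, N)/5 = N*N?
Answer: 26244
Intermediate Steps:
g(v, N) = 30 - 5*N² (g(v, N) = 30 - 5*N*N = 30 - 5*N²)
j(R) = 120 + 30*R (j(R) = (30 - 5*0²)*(R + 4) = (30 - 5*0)*(4 + R) = (30 + 0)*(4 + R) = 30*(4 + R) = 120 + 30*R)
(j(0) + 42)² = ((120 + 30*0) + 42)² = ((120 + 0) + 42)² = (120 + 42)² = 162² = 26244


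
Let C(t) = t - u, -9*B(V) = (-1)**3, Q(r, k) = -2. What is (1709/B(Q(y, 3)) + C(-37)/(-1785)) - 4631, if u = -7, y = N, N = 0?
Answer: 1279252/119 ≈ 10750.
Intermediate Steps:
y = 0
B(V) = 1/9 (B(V) = -1/9*(-1)**3 = -1/9*(-1) = 1/9)
C(t) = 7 + t (C(t) = t - 1*(-7) = t + 7 = 7 + t)
(1709/B(Q(y, 3)) + C(-37)/(-1785)) - 4631 = (1709/(1/9) + (7 - 37)/(-1785)) - 4631 = (1709*9 - 30*(-1/1785)) - 4631 = (15381 + 2/119) - 4631 = 1830341/119 - 4631 = 1279252/119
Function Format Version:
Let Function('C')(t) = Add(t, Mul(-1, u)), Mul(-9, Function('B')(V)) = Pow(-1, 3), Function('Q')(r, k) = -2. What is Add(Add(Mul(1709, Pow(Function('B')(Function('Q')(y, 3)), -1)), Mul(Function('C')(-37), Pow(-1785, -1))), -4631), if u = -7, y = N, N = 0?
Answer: Rational(1279252, 119) ≈ 10750.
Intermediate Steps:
y = 0
Function('B')(V) = Rational(1, 9) (Function('B')(V) = Mul(Rational(-1, 9), Pow(-1, 3)) = Mul(Rational(-1, 9), -1) = Rational(1, 9))
Function('C')(t) = Add(7, t) (Function('C')(t) = Add(t, Mul(-1, -7)) = Add(t, 7) = Add(7, t))
Add(Add(Mul(1709, Pow(Function('B')(Function('Q')(y, 3)), -1)), Mul(Function('C')(-37), Pow(-1785, -1))), -4631) = Add(Add(Mul(1709, Pow(Rational(1, 9), -1)), Mul(Add(7, -37), Pow(-1785, -1))), -4631) = Add(Add(Mul(1709, 9), Mul(-30, Rational(-1, 1785))), -4631) = Add(Add(15381, Rational(2, 119)), -4631) = Add(Rational(1830341, 119), -4631) = Rational(1279252, 119)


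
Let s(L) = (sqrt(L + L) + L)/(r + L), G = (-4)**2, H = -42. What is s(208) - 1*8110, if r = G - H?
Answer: -1078526/133 + 2*sqrt(26)/133 ≈ -8109.1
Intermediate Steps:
G = 16
r = 58 (r = 16 - 1*(-42) = 16 + 42 = 58)
s(L) = (L + sqrt(2)*sqrt(L))/(58 + L) (s(L) = (sqrt(L + L) + L)/(58 + L) = (sqrt(2*L) + L)/(58 + L) = (sqrt(2)*sqrt(L) + L)/(58 + L) = (L + sqrt(2)*sqrt(L))/(58 + L))
s(208) - 1*8110 = (208 + sqrt(2)*sqrt(208))/(58 + 208) - 1*8110 = (208 + sqrt(2)*(4*sqrt(13)))/266 - 8110 = (208 + 4*sqrt(26))/266 - 8110 = (104/133 + 2*sqrt(26)/133) - 8110 = -1078526/133 + 2*sqrt(26)/133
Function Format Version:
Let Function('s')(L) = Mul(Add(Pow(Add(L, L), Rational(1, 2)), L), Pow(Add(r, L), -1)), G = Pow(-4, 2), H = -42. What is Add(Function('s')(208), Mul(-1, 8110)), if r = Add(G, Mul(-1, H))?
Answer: Add(Rational(-1078526, 133), Mul(Rational(2, 133), Pow(26, Rational(1, 2)))) ≈ -8109.1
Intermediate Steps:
G = 16
r = 58 (r = Add(16, Mul(-1, -42)) = Add(16, 42) = 58)
Function('s')(L) = Mul(Pow(Add(58, L), -1), Add(L, Mul(Pow(2, Rational(1, 2)), Pow(L, Rational(1, 2))))) (Function('s')(L) = Mul(Add(Pow(Add(L, L), Rational(1, 2)), L), Pow(Add(58, L), -1)) = Mul(Add(Pow(Mul(2, L), Rational(1, 2)), L), Pow(Add(58, L), -1)) = Mul(Add(Mul(Pow(2, Rational(1, 2)), Pow(L, Rational(1, 2))), L), Pow(Add(58, L), -1)) = Mul(Add(L, Mul(Pow(2, Rational(1, 2)), Pow(L, Rational(1, 2)))), Pow(Add(58, L), -1)) = Mul(Pow(Add(58, L), -1), Add(L, Mul(Pow(2, Rational(1, 2)), Pow(L, Rational(1, 2))))))
Add(Function('s')(208), Mul(-1, 8110)) = Add(Mul(Pow(Add(58, 208), -1), Add(208, Mul(Pow(2, Rational(1, 2)), Pow(208, Rational(1, 2))))), Mul(-1, 8110)) = Add(Mul(Pow(266, -1), Add(208, Mul(Pow(2, Rational(1, 2)), Mul(4, Pow(13, Rational(1, 2)))))), -8110) = Add(Mul(Rational(1, 266), Add(208, Mul(4, Pow(26, Rational(1, 2))))), -8110) = Add(Add(Rational(104, 133), Mul(Rational(2, 133), Pow(26, Rational(1, 2)))), -8110) = Add(Rational(-1078526, 133), Mul(Rational(2, 133), Pow(26, Rational(1, 2))))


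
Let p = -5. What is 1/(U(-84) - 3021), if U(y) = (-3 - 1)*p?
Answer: -1/3001 ≈ -0.00033322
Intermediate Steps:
U(y) = 20 (U(y) = (-3 - 1)*(-5) = -4*(-5) = 20)
1/(U(-84) - 3021) = 1/(20 - 3021) = 1/(-3001) = -1/3001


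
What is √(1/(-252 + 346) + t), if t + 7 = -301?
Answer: I*√2721394/94 ≈ 17.55*I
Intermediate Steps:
t = -308 (t = -7 - 301 = -308)
√(1/(-252 + 346) + t) = √(1/(-252 + 346) - 308) = √(1/94 - 308) = √(-28951/94) = I*√2721394/94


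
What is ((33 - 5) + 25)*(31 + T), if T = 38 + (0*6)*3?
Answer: 3657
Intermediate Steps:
T = 38 (T = 38 + 0*3 = 38 + 0 = 38)
((33 - 5) + 25)*(31 + T) = ((33 - 5) + 25)*(31 + 38) = (28 + 25)*69 = 53*69 = 3657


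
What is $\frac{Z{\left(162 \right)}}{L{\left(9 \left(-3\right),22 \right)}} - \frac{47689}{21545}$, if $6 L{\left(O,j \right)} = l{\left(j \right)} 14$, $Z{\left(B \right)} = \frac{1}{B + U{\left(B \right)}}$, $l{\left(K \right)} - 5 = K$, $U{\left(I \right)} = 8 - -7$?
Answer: $- \frac{531758494}{240248295} \approx -2.2134$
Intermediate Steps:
$U{\left(I \right)} = 15$ ($U{\left(I \right)} = 8 + 7 = 15$)
$l{\left(K \right)} = 5 + K$
$Z{\left(B \right)} = \frac{1}{15 + B}$ ($Z{\left(B \right)} = \frac{1}{B + 15} = \frac{1}{15 + B}$)
$L{\left(O,j \right)} = \frac{35}{3} + \frac{7 j}{3}$ ($L{\left(O,j \right)} = \frac{\left(5 + j\right) 14}{6} = \frac{70 + 14 j}{6} = \frac{35}{3} + \frac{7 j}{3}$)
$\frac{Z{\left(162 \right)}}{L{\left(9 \left(-3\right),22 \right)}} - \frac{47689}{21545} = \frac{1}{\left(15 + 162\right) \left(\frac{35}{3} + \frac{7}{3} \cdot 22\right)} - \frac{47689}{21545} = \frac{1}{177 \left(\frac{35}{3} + \frac{154}{3}\right)} - \frac{47689}{21545} = \frac{1}{177 \cdot 63} - \frac{47689}{21545} = \frac{1}{177} \cdot \frac{1}{63} - \frac{47689}{21545} = \frac{1}{11151} - \frac{47689}{21545} = - \frac{531758494}{240248295}$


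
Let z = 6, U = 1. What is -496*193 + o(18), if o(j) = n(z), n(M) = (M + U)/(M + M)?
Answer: -1148729/12 ≈ -95727.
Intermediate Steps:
n(M) = (1 + M)/(2*M) (n(M) = (M + 1)/(M + M) = (1 + M)/((2*M)) = (1 + M)*(1/(2*M)) = (1 + M)/(2*M))
o(j) = 7/12 (o(j) = (½)*(1 + 6)/6 = (½)*(⅙)*7 = 7/12)
-496*193 + o(18) = -496*193 + 7/12 = -95728 + 7/12 = -1148729/12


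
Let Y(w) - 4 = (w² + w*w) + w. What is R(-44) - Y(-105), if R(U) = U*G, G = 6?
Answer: -22213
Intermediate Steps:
R(U) = 6*U (R(U) = U*6 = 6*U)
Y(w) = 4 + w + 2*w² (Y(w) = 4 + ((w² + w*w) + w) = 4 + ((w² + w²) + w) = 4 + (2*w² + w) = 4 + (w + 2*w²) = 4 + w + 2*w²)
R(-44) - Y(-105) = 6*(-44) - (4 - 105 + 2*(-105)²) = -264 - (4 - 105 + 2*11025) = -264 - (4 - 105 + 22050) = -264 - 1*21949 = -264 - 21949 = -22213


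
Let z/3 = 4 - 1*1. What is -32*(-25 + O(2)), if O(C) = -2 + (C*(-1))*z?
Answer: 1440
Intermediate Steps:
z = 9 (z = 3*(4 - 1*1) = 3*(4 - 1) = 3*3 = 9)
O(C) = -2 - 9*C (O(C) = -2 + (C*(-1))*9 = -2 - C*9 = -2 - 9*C)
-32*(-25 + O(2)) = -32*(-25 + (-2 - 9*2)) = -32*(-25 + (-2 - 18)) = -32*(-25 - 20) = -32*(-45) = 1440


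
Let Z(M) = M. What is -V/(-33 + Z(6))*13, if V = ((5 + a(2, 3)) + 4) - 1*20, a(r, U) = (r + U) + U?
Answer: -13/9 ≈ -1.4444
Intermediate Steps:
a(r, U) = r + 2*U (a(r, U) = (U + r) + U = r + 2*U)
V = -3 (V = ((5 + (2 + 2*3)) + 4) - 1*20 = ((5 + (2 + 6)) + 4) - 20 = ((5 + 8) + 4) - 20 = (13 + 4) - 20 = 17 - 20 = -3)
-V/(-33 + Z(6))*13 = -(-3/(-33 + 6))*13 = -(-3/(-27))*13 = -(-3*(-1/27))*13 = -13/9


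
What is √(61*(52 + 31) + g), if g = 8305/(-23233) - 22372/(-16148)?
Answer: 3*√4949731827999441483/93791621 ≈ 71.162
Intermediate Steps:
g = 96414884/93791621 (g = 8305*(-1/23233) - 22372*(-1/16148) = -8305/23233 + 5593/4037 = 96414884/93791621 ≈ 1.0280)
√(61*(52 + 31) + g) = √(61*(52 + 31) + 96414884/93791621) = √(61*83 + 96414884/93791621) = √(5063 + 96414884/93791621) = √(474963392007/93791621) = 3*√4949731827999441483/93791621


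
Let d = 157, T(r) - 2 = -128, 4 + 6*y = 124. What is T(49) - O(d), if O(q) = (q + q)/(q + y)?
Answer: -22616/177 ≈ -127.77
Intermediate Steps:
y = 20 (y = -⅔ + (⅙)*124 = -⅔ + 62/3 = 20)
T(r) = -126 (T(r) = 2 - 128 = -126)
O(q) = 2*q/(20 + q) (O(q) = (q + q)/(q + 20) = (2*q)/(20 + q) = 2*q/(20 + q))
T(49) - O(d) = -126 - 2*157/(20 + 157) = -126 - 2*157/177 = -126 - 1*314/177 = -126 - 314/177 = -22616/177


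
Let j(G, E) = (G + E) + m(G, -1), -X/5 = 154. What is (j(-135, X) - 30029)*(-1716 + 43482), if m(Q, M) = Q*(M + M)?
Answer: -1280712624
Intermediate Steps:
m(Q, M) = 2*M*Q (m(Q, M) = Q*(2*M) = 2*M*Q)
X = -770 (X = -5*154 = -770)
j(G, E) = E - G (j(G, E) = (G + E) + 2*(-1)*G = (E + G) - 2*G = E - G)
(j(-135, X) - 30029)*(-1716 + 43482) = ((-770 - 1*(-135)) - 30029)*(-1716 + 43482) = ((-770 + 135) - 30029)*41766 = (-635 - 30029)*41766 = -30664*41766 = -1280712624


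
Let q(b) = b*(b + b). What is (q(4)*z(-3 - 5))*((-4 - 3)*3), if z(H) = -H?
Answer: -5376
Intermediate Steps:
q(b) = 2*b² (q(b) = b*(2*b) = 2*b²)
(q(4)*z(-3 - 5))*((-4 - 3)*3) = ((2*4²)*(-(-3 - 5)))*((-4 - 3)*3) = ((2*16)*(-1*(-8)))*(-7*3) = (32*8)*(-21) = 256*(-21) = -5376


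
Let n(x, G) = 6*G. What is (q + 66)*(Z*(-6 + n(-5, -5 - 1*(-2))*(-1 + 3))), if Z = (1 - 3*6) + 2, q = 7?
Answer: 45990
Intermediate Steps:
Z = -15 (Z = (1 - 18) + 2 = -17 + 2 = -15)
(q + 66)*(Z*(-6 + n(-5, -5 - 1*(-2))*(-1 + 3))) = (7 + 66)*(-15*(-6 + (6*(-5 - 1*(-2)))*(-1 + 3))) = 73*(-15*(-6 + (6*(-5 + 2))*2)) = 73*(-15*(-6 + (6*(-3))*2)) = 73*(-15*(-6 - 18*2)) = 73*(-15*(-6 - 36)) = 73*(-15*(-42)) = 73*630 = 45990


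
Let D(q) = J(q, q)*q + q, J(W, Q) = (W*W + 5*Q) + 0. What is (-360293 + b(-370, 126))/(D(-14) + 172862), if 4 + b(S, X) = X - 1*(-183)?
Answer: -29999/14257 ≈ -2.1042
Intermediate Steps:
J(W, Q) = W² + 5*Q (J(W, Q) = (W² + 5*Q) + 0 = W² + 5*Q)
D(q) = q + q*(q² + 5*q) (D(q) = (q² + 5*q)*q + q = q*(q² + 5*q) + q = q + q*(q² + 5*q))
b(S, X) = 179 + X (b(S, X) = -4 + (X - 1*(-183)) = -4 + (X + 183) = -4 + (183 + X) = 179 + X)
(-360293 + b(-370, 126))/(D(-14) + 172862) = (-360293 + (179 + 126))/(-14*(1 + (-14)² + 5*(-14)) + 172862) = (-360293 + 305)/(-14*(1 + 196 - 70) + 172862) = -359988/(-14*127 + 172862) = -359988/(-1778 + 172862) = -359988/171084 = -359988*1/171084 = -29999/14257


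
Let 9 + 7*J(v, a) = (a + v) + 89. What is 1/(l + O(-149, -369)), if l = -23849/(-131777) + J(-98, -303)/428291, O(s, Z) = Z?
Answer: -395072321749/145710228841385 ≈ -0.0027114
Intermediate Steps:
J(v, a) = 80/7 + a/7 + v/7 (J(v, a) = -9/7 + ((a + v) + 89)/7 = -9/7 + (89 + a + v)/7 = -9/7 + (89/7 + a/7 + v/7) = 80/7 + a/7 + v/7)
l = 71457883996/395072321749 (l = -23849/(-131777) + (80/7 + (⅐)*(-303) + (⅐)*(-98))/428291 = -23849*(-1/131777) + (80/7 - 303/7 - 14)*(1/428291) = 23849/131777 - 321/7*1/428291 = 23849/131777 - 321/2998037 = 71457883996/395072321749 ≈ 0.18087)
1/(l + O(-149, -369)) = 1/(71457883996/395072321749 - 369) = 1/(-145710228841385/395072321749) = -395072321749/145710228841385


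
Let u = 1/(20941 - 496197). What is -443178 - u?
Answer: -210623003567/475256 ≈ -4.4318e+5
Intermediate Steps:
u = -1/475256 (u = 1/(-475256) = -1/475256 ≈ -2.1041e-6)
-443178 - u = -443178 - 1*(-1/475256) = -443178 + 1/475256 = -210623003567/475256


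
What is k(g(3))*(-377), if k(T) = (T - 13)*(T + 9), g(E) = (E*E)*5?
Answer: -651456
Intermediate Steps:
g(E) = 5*E**2 (g(E) = E**2*5 = 5*E**2)
k(T) = (-13 + T)*(9 + T)
k(g(3))*(-377) = (-117 + (5*3**2)**2 - 20*3**2)*(-377) = (-117 + (5*9)**2 - 20*9)*(-377) = (-117 + 45**2 - 4*45)*(-377) = (-117 + 2025 - 180)*(-377) = 1728*(-377) = -651456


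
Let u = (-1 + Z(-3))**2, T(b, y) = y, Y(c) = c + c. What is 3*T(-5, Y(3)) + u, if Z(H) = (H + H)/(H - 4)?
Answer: 883/49 ≈ 18.020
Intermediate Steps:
Y(c) = 2*c
Z(H) = 2*H/(-4 + H) (Z(H) = (2*H)/(-4 + H) = 2*H/(-4 + H))
u = 1/49 (u = (-1 + 2*(-3)/(-4 - 3))**2 = (-1 + 2*(-3)/(-7))**2 = (-1 + 2*(-3)*(-1/7))**2 = (-1 + 6/7)**2 = (-1/7)**2 = 1/49 ≈ 0.020408)
3*T(-5, Y(3)) + u = 3*(2*3) + 1/49 = 3*6 + 1/49 = 18 + 1/49 = 883/49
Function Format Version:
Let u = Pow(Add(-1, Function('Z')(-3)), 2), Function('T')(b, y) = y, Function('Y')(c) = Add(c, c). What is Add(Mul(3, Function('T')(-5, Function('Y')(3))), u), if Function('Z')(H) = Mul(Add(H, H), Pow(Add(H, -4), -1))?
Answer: Rational(883, 49) ≈ 18.020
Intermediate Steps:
Function('Y')(c) = Mul(2, c)
Function('Z')(H) = Mul(2, H, Pow(Add(-4, H), -1)) (Function('Z')(H) = Mul(Mul(2, H), Pow(Add(-4, H), -1)) = Mul(2, H, Pow(Add(-4, H), -1)))
u = Rational(1, 49) (u = Pow(Add(-1, Mul(2, -3, Pow(Add(-4, -3), -1))), 2) = Pow(Add(-1, Mul(2, -3, Pow(-7, -1))), 2) = Pow(Add(-1, Mul(2, -3, Rational(-1, 7))), 2) = Pow(Add(-1, Rational(6, 7)), 2) = Pow(Rational(-1, 7), 2) = Rational(1, 49) ≈ 0.020408)
Add(Mul(3, Function('T')(-5, Function('Y')(3))), u) = Add(Mul(3, Mul(2, 3)), Rational(1, 49)) = Add(Mul(3, 6), Rational(1, 49)) = Add(18, Rational(1, 49)) = Rational(883, 49)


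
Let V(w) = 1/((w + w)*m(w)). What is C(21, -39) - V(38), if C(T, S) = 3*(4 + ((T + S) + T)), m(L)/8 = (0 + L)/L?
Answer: 12767/608 ≈ 20.998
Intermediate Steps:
m(L) = 8 (m(L) = 8*((0 + L)/L) = 8*(L/L) = 8*1 = 8)
C(T, S) = 12 + 3*S + 6*T (C(T, S) = 3*(4 + ((S + T) + T)) = 3*(4 + (S + 2*T)) = 3*(4 + S + 2*T) = 12 + 3*S + 6*T)
V(w) = 1/(16*w) (V(w) = 1/((w + w)*8) = (⅛)/(2*w) = (1/(2*w))*(⅛) = 1/(16*w))
C(21, -39) - V(38) = (12 + 3*(-39) + 6*21) - 1/(16*38) = (12 - 117 + 126) - 1/(16*38) = 21 - 1*1/608 = 21 - 1/608 = 12767/608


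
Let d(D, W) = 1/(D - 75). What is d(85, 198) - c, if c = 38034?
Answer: -380339/10 ≈ -38034.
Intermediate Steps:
d(D, W) = 1/(-75 + D)
d(85, 198) - c = 1/(-75 + 85) - 1*38034 = 1/10 - 38034 = ⅒ - 38034 = -380339/10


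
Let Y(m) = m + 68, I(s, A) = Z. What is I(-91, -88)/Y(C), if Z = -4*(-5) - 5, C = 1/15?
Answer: 225/1021 ≈ 0.22037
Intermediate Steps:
C = 1/15 ≈ 0.066667
Z = 15 (Z = 20 - 5 = 15)
I(s, A) = 15
Y(m) = 68 + m
I(-91, -88)/Y(C) = 15/(68 + 1/15) = 15/(1021/15) = 15*(15/1021) = 225/1021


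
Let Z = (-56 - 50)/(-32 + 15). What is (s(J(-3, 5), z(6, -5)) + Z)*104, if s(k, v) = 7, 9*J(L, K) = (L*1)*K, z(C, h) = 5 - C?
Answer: 23400/17 ≈ 1376.5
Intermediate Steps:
J(L, K) = K*L/9 (J(L, K) = ((L*1)*K)/9 = (L*K)/9 = (K*L)/9 = K*L/9)
Z = 106/17 (Z = -106/(-17) = -106*(-1/17) = 106/17 ≈ 6.2353)
(s(J(-3, 5), z(6, -5)) + Z)*104 = (7 + 106/17)*104 = (225/17)*104 = 23400/17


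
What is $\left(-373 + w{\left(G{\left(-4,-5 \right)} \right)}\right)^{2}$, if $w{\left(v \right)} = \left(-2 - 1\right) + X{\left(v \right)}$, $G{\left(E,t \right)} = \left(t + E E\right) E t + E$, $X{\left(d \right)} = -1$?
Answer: $142129$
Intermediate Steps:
$G{\left(E,t \right)} = E + E t \left(t + E^{2}\right)$ ($G{\left(E,t \right)} = \left(t + E^{2}\right) E t + E = E \left(t + E^{2}\right) t + E = E t \left(t + E^{2}\right) + E = E + E t \left(t + E^{2}\right)$)
$w{\left(v \right)} = -4$ ($w{\left(v \right)} = \left(-2 - 1\right) - 1 = -3 - 1 = -4$)
$\left(-373 + w{\left(G{\left(-4,-5 \right)} \right)}\right)^{2} = \left(-373 - 4\right)^{2} = \left(-377\right)^{2} = 142129$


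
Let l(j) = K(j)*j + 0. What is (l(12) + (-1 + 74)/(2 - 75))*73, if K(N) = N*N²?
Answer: 1513655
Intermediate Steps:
K(N) = N³
l(j) = j⁴ (l(j) = j³*j + 0 = j⁴ + 0 = j⁴)
(l(12) + (-1 + 74)/(2 - 75))*73 = (12⁴ + (-1 + 74)/(2 - 75))*73 = (20736 + 73/(-73))*73 = (20736 + 73*(-1/73))*73 = (20736 - 1)*73 = 20735*73 = 1513655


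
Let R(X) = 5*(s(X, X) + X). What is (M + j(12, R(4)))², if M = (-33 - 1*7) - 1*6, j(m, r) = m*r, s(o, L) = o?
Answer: 188356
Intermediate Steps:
R(X) = 10*X (R(X) = 5*(X + X) = 5*(2*X) = 10*X)
M = -46 (M = (-33 - 7) - 6 = -40 - 6 = -46)
(M + j(12, R(4)))² = (-46 + 12*(10*4))² = (-46 + 12*40)² = (-46 + 480)² = 434² = 188356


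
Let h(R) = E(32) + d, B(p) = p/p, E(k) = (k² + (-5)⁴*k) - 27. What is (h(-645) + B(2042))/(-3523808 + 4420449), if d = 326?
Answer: 21324/896641 ≈ 0.023782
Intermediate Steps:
E(k) = -27 + k² + 625*k (E(k) = (k² + 625*k) - 27 = -27 + k² + 625*k)
B(p) = 1
h(R) = 21323 (h(R) = (-27 + 32² + 625*32) + 326 = (-27 + 1024 + 20000) + 326 = 20997 + 326 = 21323)
(h(-645) + B(2042))/(-3523808 + 4420449) = (21323 + 1)/(-3523808 + 4420449) = 21324/896641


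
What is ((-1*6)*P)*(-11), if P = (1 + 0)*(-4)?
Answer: -264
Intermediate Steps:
P = -4 (P = 1*(-4) = -4)
((-1*6)*P)*(-11) = (-1*6*(-4))*(-11) = -6*(-4)*(-11) = 24*(-11) = -264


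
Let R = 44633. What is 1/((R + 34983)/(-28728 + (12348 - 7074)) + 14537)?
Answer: 11727/170435591 ≈ 6.8806e-5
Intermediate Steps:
1/((R + 34983)/(-28728 + (12348 - 7074)) + 14537) = 1/((44633 + 34983)/(-28728 + (12348 - 7074)) + 14537) = 1/(79616/(-28728 + 5274) + 14537) = 1/(79616/(-23454) + 14537) = 1/(79616*(-1/23454) + 14537) = 1/(-39808/11727 + 14537) = 1/(170435591/11727) = 11727/170435591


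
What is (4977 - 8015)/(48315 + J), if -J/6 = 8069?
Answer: 3038/99 ≈ 30.687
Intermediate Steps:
J = -48414 (J = -6*8069 = -48414)
(4977 - 8015)/(48315 + J) = (4977 - 8015)/(48315 - 48414) = -3038/(-99) = -3038*(-1/99) = 3038/99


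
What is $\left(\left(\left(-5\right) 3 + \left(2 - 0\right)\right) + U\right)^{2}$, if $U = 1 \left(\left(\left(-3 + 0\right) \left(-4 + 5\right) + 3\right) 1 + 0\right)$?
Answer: $169$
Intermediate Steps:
$U = 0$ ($U = 1 \left(\left(\left(-3\right) 1 + 3\right) 1 + 0\right) = 1 \left(\left(-3 + 3\right) 1 + 0\right) = 1 \left(0 \cdot 1 + 0\right) = 1 \left(0 + 0\right) = 1 \cdot 0 = 0$)
$\left(\left(\left(-5\right) 3 + \left(2 - 0\right)\right) + U\right)^{2} = \left(\left(\left(-5\right) 3 + \left(2 - 0\right)\right) + 0\right)^{2} = \left(\left(-15 + \left(2 + 0\right)\right) + 0\right)^{2} = \left(\left(-15 + 2\right) + 0\right)^{2} = \left(-13 + 0\right)^{2} = \left(-13\right)^{2} = 169$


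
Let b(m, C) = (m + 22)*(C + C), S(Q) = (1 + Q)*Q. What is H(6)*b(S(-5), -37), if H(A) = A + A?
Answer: -37296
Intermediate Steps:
H(A) = 2*A
S(Q) = Q*(1 + Q)
b(m, C) = 2*C*(22 + m) (b(m, C) = (22 + m)*(2*C) = 2*C*(22 + m))
H(6)*b(S(-5), -37) = (2*6)*(2*(-37)*(22 - 5*(1 - 5))) = 12*(2*(-37)*(22 - 5*(-4))) = 12*(2*(-37)*(22 + 20)) = 12*(2*(-37)*42) = 12*(-3108) = -37296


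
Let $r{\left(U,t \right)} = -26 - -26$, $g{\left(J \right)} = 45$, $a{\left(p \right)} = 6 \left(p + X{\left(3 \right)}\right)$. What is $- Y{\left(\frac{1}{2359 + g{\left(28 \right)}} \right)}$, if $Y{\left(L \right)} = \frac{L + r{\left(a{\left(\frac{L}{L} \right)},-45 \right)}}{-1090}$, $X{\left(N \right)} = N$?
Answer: $\frac{1}{2620360} \approx 3.8163 \cdot 10^{-7}$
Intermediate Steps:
$a{\left(p \right)} = 18 + 6 p$ ($a{\left(p \right)} = 6 \left(p + 3\right) = 6 \left(3 + p\right) = 18 + 6 p$)
$r{\left(U,t \right)} = 0$ ($r{\left(U,t \right)} = -26 + 26 = 0$)
$Y{\left(L \right)} = - \frac{L}{1090}$ ($Y{\left(L \right)} = \frac{L + 0}{-1090} = L \left(- \frac{1}{1090}\right) = - \frac{L}{1090}$)
$- Y{\left(\frac{1}{2359 + g{\left(28 \right)}} \right)} = - \frac{-1}{1090 \left(2359 + 45\right)} = - \frac{-1}{1090 \cdot 2404} = \left(-1\right) \left(- \frac{1}{2620360}\right) = \frac{1}{2620360}$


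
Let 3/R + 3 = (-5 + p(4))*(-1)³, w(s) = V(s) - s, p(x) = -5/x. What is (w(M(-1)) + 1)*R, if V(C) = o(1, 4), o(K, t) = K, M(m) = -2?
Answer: 48/13 ≈ 3.6923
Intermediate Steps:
V(C) = 1
w(s) = 1 - s
R = 12/13 (R = 3/(-3 + (-5 - 5/4)*(-1)³) = 3/(-3 + (-5 - 5*¼)*(-1)) = 3/(-3 + (-5 - 5/4)*(-1)) = 3/(-3 - 25/4*(-1)) = 3/(-3 + 25/4) = 3/(13/4) = 3*(4/13) = 12/13 ≈ 0.92308)
(w(M(-1)) + 1)*R = ((1 - 1*(-2)) + 1)*(12/13) = ((1 + 2) + 1)*(12/13) = (3 + 1)*(12/13) = 4*(12/13) = 48/13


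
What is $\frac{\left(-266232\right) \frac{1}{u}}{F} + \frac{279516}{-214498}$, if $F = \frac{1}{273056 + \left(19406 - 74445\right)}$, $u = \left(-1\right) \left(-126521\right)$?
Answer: $- \frac{6225082322713974}{13569250729} \approx -4.5876 \cdot 10^{5}$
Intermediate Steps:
$u = 126521$
$F = \frac{1}{218017}$ ($F = \frac{1}{273056 + \left(19406 - 74445\right)} = \frac{1}{273056 - 55039} = \frac{1}{218017} \approx 4.5868 \cdot 10^{-6}$)
$\frac{\left(-266232\right) \frac{1}{u}}{F} + \frac{279516}{-214498} = - \frac{266232}{126521} \frac{1}{\frac{1}{218017}} + \frac{279516}{-214498} = \left(-266232\right) \frac{1}{126521} \cdot 218017 + 279516 \left(- \frac{1}{214498}\right) = \left(- \frac{266232}{126521}\right) 218017 - \frac{139758}{107249} = - \frac{58043101944}{126521} - \frac{139758}{107249} = - \frac{6225082322713974}{13569250729}$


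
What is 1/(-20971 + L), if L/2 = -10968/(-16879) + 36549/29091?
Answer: -163675663/3431818341667 ≈ -4.7694e-5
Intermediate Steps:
L = 623987106/163675663 (L = 2*(-10968/(-16879) + 36549/29091) = 2*(-10968*(-1/16879) + 36549*(1/29091)) = 2*(10968/16879 + 12183/9697) = 2*(311993553/163675663) = 623987106/163675663 ≈ 3.8123)
1/(-20971 + L) = 1/(-20971 + 623987106/163675663) = 1/(-3431818341667/163675663) = -163675663/3431818341667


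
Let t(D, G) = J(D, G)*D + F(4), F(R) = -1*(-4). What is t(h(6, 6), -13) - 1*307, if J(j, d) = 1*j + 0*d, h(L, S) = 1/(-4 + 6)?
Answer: -1211/4 ≈ -302.75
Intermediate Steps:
F(R) = 4
h(L, S) = 1/2
J(j, d) = j (J(j, d) = j + 0 = j)
t(D, G) = 4 + D**2 (t(D, G) = D*D + 4 = D**2 + 4 = 4 + D**2)
t(h(6, 6), -13) - 1*307 = (4 + (1/2)**2) - 1*307 = (4 + 1/4) - 307 = 17/4 - 307 = -1211/4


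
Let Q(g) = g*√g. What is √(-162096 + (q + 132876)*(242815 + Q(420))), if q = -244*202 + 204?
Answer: 8*√(317903006 + 1099770*√105) ≈ 1.4514e+5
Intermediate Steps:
q = -49084 (q = -49288 + 204 = -49084)
Q(g) = g^(3/2)
√(-162096 + (q + 132876)*(242815 + Q(420))) = √(-162096 + (-49084 + 132876)*(242815 + 420^(3/2))) = √(-162096 + 83792*(242815 + 840*√105)) = √(-162096 + (20345954480 + 70385280*√105)) = √(20345792384 + 70385280*√105)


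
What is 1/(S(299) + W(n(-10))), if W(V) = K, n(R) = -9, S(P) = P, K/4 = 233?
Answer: 1/1231 ≈ 0.00081235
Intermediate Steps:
K = 932 (K = 4*233 = 932)
W(V) = 932
1/(S(299) + W(n(-10))) = 1/(299 + 932) = 1/1231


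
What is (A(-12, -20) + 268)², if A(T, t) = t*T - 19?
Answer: 239121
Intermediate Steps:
A(T, t) = -19 + T*t (A(T, t) = T*t - 19 = -19 + T*t)
(A(-12, -20) + 268)² = ((-19 - 12*(-20)) + 268)² = ((-19 + 240) + 268)² = (221 + 268)² = 489² = 239121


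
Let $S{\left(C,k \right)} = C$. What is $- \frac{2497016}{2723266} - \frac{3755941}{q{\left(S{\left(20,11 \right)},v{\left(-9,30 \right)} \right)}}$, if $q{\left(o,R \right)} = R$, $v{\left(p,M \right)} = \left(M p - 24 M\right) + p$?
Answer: $\frac{5112965952161}{1360271367} \approx 3758.8$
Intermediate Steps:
$v{\left(p,M \right)} = p - 24 M + M p$ ($v{\left(p,M \right)} = \left(- 24 M + M p\right) + p = p - 24 M + M p$)
$- \frac{2497016}{2723266} - \frac{3755941}{q{\left(S{\left(20,11 \right)},v{\left(-9,30 \right)} \right)}} = - \frac{2497016}{2723266} - \frac{3755941}{-9 - 720 + 30 \left(-9\right)} = \left(-2497016\right) \frac{1}{2723266} - \frac{3755941}{-9 - 720 - 270} = - \frac{1248508}{1361633} - \frac{3755941}{-999} = - \frac{1248508}{1361633} - - \frac{3755941}{999} = - \frac{1248508}{1361633} + \frac{3755941}{999} = \frac{5112965952161}{1360271367}$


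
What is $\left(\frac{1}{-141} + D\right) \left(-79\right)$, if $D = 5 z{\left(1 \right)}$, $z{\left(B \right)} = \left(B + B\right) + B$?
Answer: $- \frac{167006}{141} \approx -1184.4$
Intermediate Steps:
$z{\left(B \right)} = 3 B$ ($z{\left(B \right)} = 2 B + B = 3 B$)
$D = 15$ ($D = 5 \cdot 3 \cdot 1 = 5 \cdot 3 = 15$)
$\left(\frac{1}{-141} + D\right) \left(-79\right) = \left(\frac{1}{-141} + 15\right) \left(-79\right) = \left(- \frac{1}{141} + 15\right) \left(-79\right) = \frac{2114}{141} \left(-79\right) = - \frac{167006}{141}$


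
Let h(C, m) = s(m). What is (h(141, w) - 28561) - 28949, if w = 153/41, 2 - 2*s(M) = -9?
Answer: -115009/2 ≈ -57505.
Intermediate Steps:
s(M) = 11/2 (s(M) = 1 - ½*(-9) = 1 + 9/2 = 11/2)
w = 153/41 (w = 153*(1/41) = 153/41 ≈ 3.7317)
h(C, m) = 11/2
(h(141, w) - 28561) - 28949 = (11/2 - 28561) - 28949 = -57111/2 - 28949 = -115009/2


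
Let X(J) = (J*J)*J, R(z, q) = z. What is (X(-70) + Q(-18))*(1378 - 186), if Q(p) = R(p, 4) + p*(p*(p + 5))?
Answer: -413898160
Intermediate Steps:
Q(p) = p + p²*(5 + p) (Q(p) = p + p*(p*(p + 5)) = p + p*(p*(5 + p)) = p + p²*(5 + p))
X(J) = J³ (X(J) = J²*J = J³)
(X(-70) + Q(-18))*(1378 - 186) = ((-70)³ - 18*(1 + (-18)² + 5*(-18)))*(1378 - 186) = (-343000 - 18*(1 + 324 - 90))*1192 = (-343000 - 18*235)*1192 = (-343000 - 4230)*1192 = -347230*1192 = -413898160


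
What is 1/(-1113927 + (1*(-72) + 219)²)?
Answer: -1/1092318 ≈ -9.1548e-7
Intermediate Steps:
1/(-1113927 + (1*(-72) + 219)²) = 1/(-1113927 + (-72 + 219)²) = 1/(-1113927 + 147²) = 1/(-1113927 + 21609) = 1/(-1092318) = -1/1092318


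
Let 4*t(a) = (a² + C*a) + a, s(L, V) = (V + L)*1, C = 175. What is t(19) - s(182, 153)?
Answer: 2365/4 ≈ 591.25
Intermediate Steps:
s(L, V) = L + V (s(L, V) = (L + V)*1 = L + V)
t(a) = 44*a + a²/4 (t(a) = ((a² + 175*a) + a)/4 = (a² + 176*a)/4 = 44*a + a²/4)
t(19) - s(182, 153) = (¼)*19*(176 + 19) - (182 + 153) = (¼)*19*195 - 1*335 = 3705/4 - 335 = 2365/4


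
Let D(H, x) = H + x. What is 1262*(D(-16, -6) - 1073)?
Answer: -1381890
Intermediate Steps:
1262*(D(-16, -6) - 1073) = 1262*((-16 - 6) - 1073) = 1262*(-22 - 1073) = 1262*(-1095) = -1381890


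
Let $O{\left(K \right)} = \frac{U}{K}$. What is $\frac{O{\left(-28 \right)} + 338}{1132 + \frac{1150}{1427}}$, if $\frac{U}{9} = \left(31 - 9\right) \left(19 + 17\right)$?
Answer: $\frac{416684}{5657799} \approx 0.073648$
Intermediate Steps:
$U = 7128$ ($U = 9 \left(31 - 9\right) \left(19 + 17\right) = 9 \cdot 22 \cdot 36 = 9 \cdot 792 = 7128$)
$O{\left(K \right)} = \frac{7128}{K}$
$\frac{O{\left(-28 \right)} + 338}{1132 + \frac{1150}{1427}} = \frac{\frac{7128}{-28} + 338}{1132 + \frac{1150}{1427}} = \frac{7128 \left(- \frac{1}{28}\right) + 338}{1132 + 1150 \cdot \frac{1}{1427}} = \frac{- \frac{1782}{7} + 338}{1132 + \frac{1150}{1427}} = \frac{584}{7 \cdot \frac{1616514}{1427}} = \frac{584}{7} \cdot \frac{1427}{1616514} = \frac{416684}{5657799}$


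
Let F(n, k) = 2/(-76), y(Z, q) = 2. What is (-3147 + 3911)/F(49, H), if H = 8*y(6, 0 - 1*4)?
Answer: -29032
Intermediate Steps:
H = 16 (H = 8*2 = 16)
F(n, k) = -1/38 (F(n, k) = 2*(-1/76) = -1/38)
(-3147 + 3911)/F(49, H) = (-3147 + 3911)/(-1/38) = 764*(-38) = -29032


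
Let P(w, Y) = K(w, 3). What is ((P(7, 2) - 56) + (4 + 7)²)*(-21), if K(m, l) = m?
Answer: -1512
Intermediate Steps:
P(w, Y) = w
((P(7, 2) - 56) + (4 + 7)²)*(-21) = ((7 - 56) + (4 + 7)²)*(-21) = (-49 + 11²)*(-21) = (-49 + 121)*(-21) = 72*(-21) = -1512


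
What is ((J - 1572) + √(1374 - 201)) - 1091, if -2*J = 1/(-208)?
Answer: -1107807/416 + √1173 ≈ -2628.8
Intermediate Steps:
J = 1/416 (J = -½/(-208) = -½*(-1/208) = 1/416 ≈ 0.0024038)
((J - 1572) + √(1374 - 201)) - 1091 = ((1/416 - 1572) + √(1374 - 201)) - 1091 = (-653951/416 + √1173) - 1091 = -1107807/416 + √1173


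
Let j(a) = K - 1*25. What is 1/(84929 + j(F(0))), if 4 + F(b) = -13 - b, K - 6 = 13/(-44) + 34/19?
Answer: 836/70986009 ≈ 1.1777e-5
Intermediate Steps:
K = 6265/836 (K = 6 + (13/(-44) + 34/19) = 6 + (13*(-1/44) + 34*(1/19)) = 6 + (-13/44 + 34/19) = 6 + 1249/836 = 6265/836 ≈ 7.4940)
F(b) = -17 - b (F(b) = -4 + (-13 - b) = -17 - b)
j(a) = -14635/836 (j(a) = 6265/836 - 1*25 = 6265/836 - 25 = -14635/836)
1/(84929 + j(F(0))) = 1/(84929 - 14635/836) = 1/(70986009/836) = 836/70986009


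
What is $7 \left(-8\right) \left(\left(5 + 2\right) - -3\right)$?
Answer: $-560$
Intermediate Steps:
$7 \left(-8\right) \left(\left(5 + 2\right) - -3\right) = - 56 \left(7 + 3\right) = \left(-56\right) 10 = -560$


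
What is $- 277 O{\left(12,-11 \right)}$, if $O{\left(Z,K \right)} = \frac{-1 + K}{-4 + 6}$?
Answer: $1662$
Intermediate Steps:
$O{\left(Z,K \right)} = - \frac{1}{2} + \frac{K}{2}$ ($O{\left(Z,K \right)} = \frac{-1 + K}{2} = \left(-1 + K\right) \frac{1}{2} = - \frac{1}{2} + \frac{K}{2}$)
$- 277 O{\left(12,-11 \right)} = - 277 \left(- \frac{1}{2} + \frac{1}{2} \left(-11\right)\right) = - 277 \left(- \frac{1}{2} - \frac{11}{2}\right) = \left(-277\right) \left(-6\right) = 1662$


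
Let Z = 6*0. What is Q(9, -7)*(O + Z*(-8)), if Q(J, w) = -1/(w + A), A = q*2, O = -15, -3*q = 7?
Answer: -9/7 ≈ -1.2857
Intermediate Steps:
q = -7/3 (q = -1/3*7 = -7/3 ≈ -2.3333)
A = -14/3 (A = -7/3*2 = -14/3 ≈ -4.6667)
Q(J, w) = -1/(-14/3 + w) (Q(J, w) = -1/(w - 14/3) = -1/(-14/3 + w))
Z = 0
Q(9, -7)*(O + Z*(-8)) = (-3/(-14 + 3*(-7)))*(-15 + 0*(-8)) = (-3/(-14 - 21))*(-15 + 0) = -3/(-35)*(-15) = -3*(-1/35)*(-15) = (3/35)*(-15) = -9/7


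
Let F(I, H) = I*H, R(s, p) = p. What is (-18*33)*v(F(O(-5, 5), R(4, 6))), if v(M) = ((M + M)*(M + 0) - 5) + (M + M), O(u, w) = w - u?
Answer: -4345110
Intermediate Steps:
F(I, H) = H*I
v(M) = -5 + 2*M + 2*M² (v(M) = ((2*M)*M - 5) + 2*M = (2*M² - 5) + 2*M = (-5 + 2*M²) + 2*M = -5 + 2*M + 2*M²)
(-18*33)*v(F(O(-5, 5), R(4, 6))) = (-18*33)*(-5 + 2*(6*(5 - 1*(-5))) + 2*(6*(5 - 1*(-5)))²) = -594*(-5 + 2*(6*(5 + 5)) + 2*(6*(5 + 5))²) = -594*(-5 + 2*(6*10) + 2*(6*10)²) = -594*(-5 + 2*60 + 2*60²) = -594*(-5 + 120 + 2*3600) = -594*(-5 + 120 + 7200) = -594*7315 = -4345110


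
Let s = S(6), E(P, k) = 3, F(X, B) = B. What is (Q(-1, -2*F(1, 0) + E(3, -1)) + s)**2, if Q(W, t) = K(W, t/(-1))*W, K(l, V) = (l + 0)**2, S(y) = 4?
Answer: 9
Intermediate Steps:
K(l, V) = l**2
s = 4
Q(W, t) = W**3 (Q(W, t) = W**2*W = W**3)
(Q(-1, -2*F(1, 0) + E(3, -1)) + s)**2 = ((-1)**3 + 4)**2 = (-1 + 4)**2 = 3**2 = 9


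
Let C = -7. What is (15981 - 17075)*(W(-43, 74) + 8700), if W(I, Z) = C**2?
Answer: -9571406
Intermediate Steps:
W(I, Z) = 49 (W(I, Z) = (-7)**2 = 49)
(15981 - 17075)*(W(-43, 74) + 8700) = (15981 - 17075)*(49 + 8700) = -1094*8749 = -9571406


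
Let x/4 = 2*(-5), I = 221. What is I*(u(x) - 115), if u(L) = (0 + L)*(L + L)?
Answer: 681785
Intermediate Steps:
x = -40 (x = 4*(2*(-5)) = 4*(-10) = -40)
u(L) = 2*L² (u(L) = L*(2*L) = 2*L²)
I*(u(x) - 115) = 221*(2*(-40)² - 115) = 221*(2*1600 - 115) = 221*(3200 - 115) = 221*3085 = 681785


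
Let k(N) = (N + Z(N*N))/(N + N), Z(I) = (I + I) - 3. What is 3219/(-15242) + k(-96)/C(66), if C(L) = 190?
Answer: -66143451/92671360 ≈ -0.71374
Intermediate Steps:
Z(I) = -3 + 2*I (Z(I) = 2*I - 3 = -3 + 2*I)
k(N) = (-3 + N + 2*N²)/(2*N) (k(N) = (N + (-3 + 2*(N*N)))/(N + N) = (N + (-3 + 2*N²))/((2*N)) = (-3 + N + 2*N²)*(1/(2*N)) = (-3 + N + 2*N²)/(2*N))
3219/(-15242) + k(-96)/C(66) = 3219/(-15242) + (½ - 96 - 3/2/(-96))/190 = 3219*(-1/15242) + (½ - 96 - 3/2*(-1/96))*(1/190) = -3219/15242 + (½ - 96 + 1/64)*(1/190) = -3219/15242 - 6111/64*1/190 = -3219/15242 - 6111/12160 = -66143451/92671360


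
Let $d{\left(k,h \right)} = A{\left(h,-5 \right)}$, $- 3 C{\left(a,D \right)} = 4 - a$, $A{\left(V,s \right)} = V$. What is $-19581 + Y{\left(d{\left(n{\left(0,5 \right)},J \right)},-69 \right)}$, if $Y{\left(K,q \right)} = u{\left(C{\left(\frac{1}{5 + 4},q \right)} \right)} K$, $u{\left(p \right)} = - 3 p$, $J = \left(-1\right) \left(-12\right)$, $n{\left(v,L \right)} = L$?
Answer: $- \frac{58603}{3} \approx -19534.0$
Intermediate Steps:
$J = 12$
$C{\left(a,D \right)} = - \frac{4}{3} + \frac{a}{3}$ ($C{\left(a,D \right)} = - \frac{4 - a}{3} = - \frac{4}{3} + \frac{a}{3}$)
$d{\left(k,h \right)} = h$
$Y{\left(K,q \right)} = \frac{35 K}{9}$ ($Y{\left(K,q \right)} = - 3 \left(- \frac{4}{3} + \frac{1}{3 \left(5 + 4\right)}\right) K = - 3 \left(- \frac{4}{3} + \frac{1}{3 \cdot 9}\right) K = - 3 \left(- \frac{4}{3} + \frac{1}{3} \cdot \frac{1}{9}\right) K = - 3 \left(- \frac{4}{3} + \frac{1}{27}\right) K = \left(-3\right) \left(- \frac{35}{27}\right) K = \frac{35 K}{9}$)
$-19581 + Y{\left(d{\left(n{\left(0,5 \right)},J \right)},-69 \right)} = -19581 + \frac{35}{9} \cdot 12 = -19581 + \frac{140}{3} = - \frac{58603}{3}$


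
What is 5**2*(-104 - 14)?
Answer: -2950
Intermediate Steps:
5**2*(-104 - 14) = 25*(-118) = -2950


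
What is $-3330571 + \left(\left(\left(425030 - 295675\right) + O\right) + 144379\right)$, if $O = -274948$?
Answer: $-3331785$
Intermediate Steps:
$-3330571 + \left(\left(\left(425030 - 295675\right) + O\right) + 144379\right) = -3330571 + \left(\left(\left(425030 - 295675\right) - 274948\right) + 144379\right) = -3330571 + \left(\left(129355 - 274948\right) + 144379\right) = -3330571 + \left(-145593 + 144379\right) = -3330571 - 1214 = -3331785$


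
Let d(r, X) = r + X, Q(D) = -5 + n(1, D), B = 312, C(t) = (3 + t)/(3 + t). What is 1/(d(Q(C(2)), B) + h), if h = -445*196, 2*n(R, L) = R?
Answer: -2/173825 ≈ -1.1506e-5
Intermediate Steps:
C(t) = 1
n(R, L) = R/2
Q(D) = -9/2 (Q(D) = -5 + (1/2)*1 = -5 + 1/2 = -9/2)
d(r, X) = X + r
h = -87220
1/(d(Q(C(2)), B) + h) = 1/((312 - 9/2) - 87220) = 1/(615/2 - 87220) = 1/(-173825/2) = -2/173825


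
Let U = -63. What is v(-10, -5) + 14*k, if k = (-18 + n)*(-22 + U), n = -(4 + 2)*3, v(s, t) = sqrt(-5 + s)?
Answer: 42840 + I*sqrt(15) ≈ 42840.0 + 3.873*I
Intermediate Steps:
n = -18 (n = -1*6*3 = -6*3 = -18)
k = 3060 (k = (-18 - 18)*(-22 - 63) = -36*(-85) = 3060)
v(-10, -5) + 14*k = sqrt(-5 - 10) + 14*3060 = sqrt(-15) + 42840 = I*sqrt(15) + 42840 = 42840 + I*sqrt(15)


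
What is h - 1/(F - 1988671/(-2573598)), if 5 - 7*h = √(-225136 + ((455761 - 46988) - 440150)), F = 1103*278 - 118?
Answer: 3944236751009/5521956672673 - I*√256513/7 ≈ 0.71428 - 72.353*I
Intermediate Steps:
F = 306516 (F = 306634 - 118 = 306516)
h = 5/7 - I*√256513/7 (h = 5/7 - √(-225136 + ((455761 - 46988) - 440150))/7 = 5/7 - √(-225136 + (408773 - 440150))/7 = 5/7 - √(-225136 - 31377)/7 = 5/7 - I*√256513/7 ≈ 0.71429 - 72.353*I)
h - 1/(F - 1988671/(-2573598)) = (5/7 - I*√256513/7) - 1/(306516 - 1988671/(-2573598)) = (5/7 - I*√256513/7) - 1/(306516 - 1988671*(-1/2573598)) = (5/7 - I*√256513/7) - 1/(306516 + 1988671/2573598) = (5/7 - I*√256513/7) - 1/788850953239/2573598 = (5/7 - I*√256513/7) - 1*2573598/788850953239 = (5/7 - I*√256513/7) - 2573598/788850953239 = 3944236751009/5521956672673 - I*√256513/7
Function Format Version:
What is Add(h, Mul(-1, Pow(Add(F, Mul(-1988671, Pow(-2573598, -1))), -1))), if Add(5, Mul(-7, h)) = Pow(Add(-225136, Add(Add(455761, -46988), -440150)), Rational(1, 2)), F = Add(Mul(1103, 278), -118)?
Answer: Add(Rational(3944236751009, 5521956672673), Mul(Rational(-1, 7), I, Pow(256513, Rational(1, 2)))) ≈ Add(0.71428, Mul(-72.353, I))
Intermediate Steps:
F = 306516 (F = Add(306634, -118) = 306516)
h = Add(Rational(5, 7), Mul(Rational(-1, 7), I, Pow(256513, Rational(1, 2)))) (h = Add(Rational(5, 7), Mul(Rational(-1, 7), Pow(Add(-225136, Add(Add(455761, -46988), -440150)), Rational(1, 2)))) = Add(Rational(5, 7), Mul(Rational(-1, 7), Pow(Add(-225136, Add(408773, -440150)), Rational(1, 2)))) = Add(Rational(5, 7), Mul(Rational(-1, 7), Pow(Add(-225136, -31377), Rational(1, 2)))) = Add(Rational(5, 7), Mul(Rational(-1, 7), Pow(-256513, Rational(1, 2)))) = Add(Rational(5, 7), Mul(Rational(-1, 7), Mul(I, Pow(256513, Rational(1, 2))))) = Add(Rational(5, 7), Mul(Rational(-1, 7), I, Pow(256513, Rational(1, 2)))) ≈ Add(0.71429, Mul(-72.353, I)))
Add(h, Mul(-1, Pow(Add(F, Mul(-1988671, Pow(-2573598, -1))), -1))) = Add(Add(Rational(5, 7), Mul(Rational(-1, 7), I, Pow(256513, Rational(1, 2)))), Mul(-1, Pow(Add(306516, Mul(-1988671, Pow(-2573598, -1))), -1))) = Add(Add(Rational(5, 7), Mul(Rational(-1, 7), I, Pow(256513, Rational(1, 2)))), Mul(-1, Pow(Add(306516, Mul(-1988671, Rational(-1, 2573598))), -1))) = Add(Add(Rational(5, 7), Mul(Rational(-1, 7), I, Pow(256513, Rational(1, 2)))), Mul(-1, Pow(Add(306516, Rational(1988671, 2573598)), -1))) = Add(Add(Rational(5, 7), Mul(Rational(-1, 7), I, Pow(256513, Rational(1, 2)))), Mul(-1, Pow(Rational(788850953239, 2573598), -1))) = Add(Add(Rational(5, 7), Mul(Rational(-1, 7), I, Pow(256513, Rational(1, 2)))), Mul(-1, Rational(2573598, 788850953239))) = Add(Add(Rational(5, 7), Mul(Rational(-1, 7), I, Pow(256513, Rational(1, 2)))), Rational(-2573598, 788850953239)) = Add(Rational(3944236751009, 5521956672673), Mul(Rational(-1, 7), I, Pow(256513, Rational(1, 2))))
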